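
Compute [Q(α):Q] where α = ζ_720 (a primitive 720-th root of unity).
[Q(α):Q] = 192

The minimal polynomial of ζ_720 over Q is the 720-th cyclotomic polynomial Φ_720(x), which is irreducible over Q and has degree φ(720) = 192. Hence [Q(α):Q] = φ(720) = 192.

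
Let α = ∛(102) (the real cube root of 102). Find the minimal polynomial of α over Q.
m_α(x) = x^3 - 102

α satisfies α^3 = 102, so x^3 - 102 annihilates α. By the rational root test, a rational root p/q (in lowest terms) of x^3 - 102 would satisfy p^3 = 102 q^3, forcing q = 1 and p^3 = 102; but 102 is not a perfect cube, contradiction. A monic cubic over Q with no rational root is irreducible (any nontrivial factorization would include a linear factor). Hence x^3 - 102 is the minimal polynomial of α, and in particular [Q(α):Q] = 3.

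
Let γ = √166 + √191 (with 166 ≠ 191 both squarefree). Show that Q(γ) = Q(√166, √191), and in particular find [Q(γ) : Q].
[Q(γ) : Q] = 4 (equivalently, Q(γ) = Q(√166, √191))

Obviously Q(γ) ⊆ Q(√166, √191), and [Q(√166, √191):Q] = 4 (since 166, 191 are distinct squarefree integers > 1 with 31706 not a perfect square). To show equality we compute the minimal polynomial of γ. From γ = √166 + √191: γ^2 = 166 + 2√(31706) + 191 = 357 + 2√(31706), so γ^2 - 357 = 2√(31706); squaring, (γ^2 - 357)^2 = 4·31706, i.e. γ^4 - 714γ^2 + 127449 - 126824 = 0, i.e. γ^4 - 714γ^2 + 625 = 0. So γ is a root of x^4 - 714x^2 + 625. This polynomial is irreducible over Q: it has no rational root (each ±√166 ± √191 is irrational), and any factorization into two quadratics over Q would force √(31706) ∈ Q (pairing opposite roots) or √166, √191 ∈ Q (other pairings), all impossible. Hence [Q(γ):Q] = 4 = [Q(√166, √191):Q], so Q(γ) = Q(√166, √191).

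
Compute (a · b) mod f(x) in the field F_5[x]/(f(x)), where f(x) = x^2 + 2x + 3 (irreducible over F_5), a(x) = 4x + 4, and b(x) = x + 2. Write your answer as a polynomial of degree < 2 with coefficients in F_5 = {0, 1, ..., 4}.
a · b ≡ 4x + 1 (mod f(x))

Multiply in F_5[x]: a(x)·b(x) = (4x + 4)·(x + 2) = 4x^2 + 2x + 3. This has degree ≥ 2, so divide by f(x) over F_5: 4x^2 + 2x + 3 = (4)·(x^2 + 2x + 3) + (4x + 1). Hence a·b ≡ 4x + 1 (mod f). (F_5[x]/(f) is a field with 5^2 = 25 elements since f is irreducible of degree 2.)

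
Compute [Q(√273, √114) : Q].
[Q(√273, √114) : Q] = 4

[Q(√273):Q] = 2 (min poly x^2 - 273, irreducible since 273 is squarefree > 1). For the top step, suppose √114 ∈ Q(√273), say √114 = c + d√273 with c, d ∈ Q. Squaring: 114 = c^2 + 273d^2 + 2cd√273. Since √273 ∉ Q this forces 2cd = 0. If d = 0 then √114 = c ∈ Q, contradicting 114 squarefree > 1. If c = 0 then 114 = 273d^2, so 273·114 = (273d)^2 is a perfect square in Q — but 273·114 = 31122 is not a perfect square (since 273 and 114 are distinct squarefree integers). Contradiction. Hence √114 ∉ Q(√273), so x^2 - 114 stays irreducible over Q(√273) and [Q(√273, √114) : Q(√273)] = 2. By the tower law, [Q(√273, √114) : Q] = 2 · 2 = 4.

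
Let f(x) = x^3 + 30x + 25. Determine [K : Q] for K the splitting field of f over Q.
[K : Q] = 6

By the rational root test, any rational root of the monic integer polynomial f(x) = x^3 + 30x + 25 must be an integer dividing the constant term 25, i.e. one of ±{1, 5, 25}. Evaluating: f(1) = 56, f(-1) = -6, f(5) = 300, f(-5) = -250, f(25) = 16400, f(-25) = -16350; none is 0, so f has no rational root and is therefore irreducible over Q (a cubic with no linear factor over a field is irreducible). For an irreducible cubic, the Galois group is A_3 or S_3 according as the discriminant disc(f) = -4a^3 - 27b^2 = -4·(30)^3 - 27·(25)^2 = -124875 is or is not a square in Q. Here disc(f) = -124875 is not a perfect square in Q, so the Galois group of f over Q is not contained in A_3 and must be all of S_3. The splitting field has degree |S_3| = 6 over Q, so [K : Q] = 6.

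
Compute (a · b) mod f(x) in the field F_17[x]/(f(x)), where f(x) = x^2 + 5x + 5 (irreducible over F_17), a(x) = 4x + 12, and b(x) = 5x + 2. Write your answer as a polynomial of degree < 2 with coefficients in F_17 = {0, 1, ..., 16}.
a · b ≡ 2x + 9 (mod f(x))

Multiply in F_17[x]: a(x)·b(x) = (4x + 12)·(5x + 2) = 3x^2 + 7. This has degree ≥ 2, so divide by f(x) over F_17: 3x^2 + 7 = (3)·(x^2 + 5x + 5) + (2x + 9). Hence a·b ≡ 2x + 9 (mod f). (F_17[x]/(f) is a field with 17^2 = 289 elements since f is irreducible of degree 2.)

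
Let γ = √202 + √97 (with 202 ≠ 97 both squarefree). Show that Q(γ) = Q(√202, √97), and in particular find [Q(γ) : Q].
[Q(γ) : Q] = 4 (equivalently, Q(γ) = Q(√202, √97))

Obviously Q(γ) ⊆ Q(√202, √97), and [Q(√202, √97):Q] = 4 (since 202, 97 are distinct squarefree integers > 1 with 19594 not a perfect square). To show equality we compute the minimal polynomial of γ. From γ = √202 + √97: γ^2 = 202 + 2√(19594) + 97 = 299 + 2√(19594), so γ^2 - 299 = 2√(19594); squaring, (γ^2 - 299)^2 = 4·19594, i.e. γ^4 - 598γ^2 + 89401 - 78376 = 0, i.e. γ^4 - 598γ^2 + 11025 = 0. So γ is a root of x^4 - 598x^2 + 11025. This polynomial is irreducible over Q: it has no rational root (each ±√202 ± √97 is irrational), and any factorization into two quadratics over Q would force √(19594) ∈ Q (pairing opposite roots) or √202, √97 ∈ Q (other pairings), all impossible. Hence [Q(γ):Q] = 4 = [Q(√202, √97):Q], so Q(γ) = Q(√202, √97).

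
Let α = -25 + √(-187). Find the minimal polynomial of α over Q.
m_α(x) = x^2 + 50x + 812

From α + 25 = √(-187), squaring gives (α + 25)^2 = -187, i.e. α^2 + 50α + 625 = -187, so α^2 + 50α + 812 = 0. The discriminant of x^2 + 50x + 812 is (50)^2 - 4·(812) = 2500 - 3248 = -748, and 4·(-187) is not a perfect square in Q since -187 is squarefree and ≠ 1. Hence x^2 + 50x + 812 is irreducible over Q and is the minimal polynomial of α.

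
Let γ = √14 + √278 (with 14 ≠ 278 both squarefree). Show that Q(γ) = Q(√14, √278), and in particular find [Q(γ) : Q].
[Q(γ) : Q] = 4 (equivalently, Q(γ) = Q(√14, √278))

Obviously Q(γ) ⊆ Q(√14, √278), and [Q(√14, √278):Q] = 4 (since 14, 278 are distinct squarefree integers > 1 with 3892 not a perfect square). To show equality we compute the minimal polynomial of γ. From γ = √14 + √278: γ^2 = 14 + 2√(3892) + 278 = 292 + 2√(3892), so γ^2 - 292 = 2√(3892); squaring, (γ^2 - 292)^2 = 4·3892, i.e. γ^4 - 584γ^2 + 85264 - 15568 = 0, i.e. γ^4 - 584γ^2 + 69696 = 0. So γ is a root of x^4 - 584x^2 + 69696. This polynomial is irreducible over Q: it has no rational root (each ±√14 ± √278 is irrational), and any factorization into two quadratics over Q would force √(3892) ∈ Q (pairing opposite roots) or √14, √278 ∈ Q (other pairings), all impossible. Hence [Q(γ):Q] = 4 = [Q(√14, √278):Q], so Q(γ) = Q(√14, √278).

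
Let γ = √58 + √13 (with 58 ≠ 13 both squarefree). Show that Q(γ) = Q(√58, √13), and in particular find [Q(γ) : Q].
[Q(γ) : Q] = 4 (equivalently, Q(γ) = Q(√58, √13))

Obviously Q(γ) ⊆ Q(√58, √13), and [Q(√58, √13):Q] = 4 (since 58, 13 are distinct squarefree integers > 1 with 754 not a perfect square). To show equality we compute the minimal polynomial of γ. From γ = √58 + √13: γ^2 = 58 + 2√(754) + 13 = 71 + 2√(754), so γ^2 - 71 = 2√(754); squaring, (γ^2 - 71)^2 = 4·754, i.e. γ^4 - 142γ^2 + 5041 - 3016 = 0, i.e. γ^4 - 142γ^2 + 2025 = 0. So γ is a root of x^4 - 142x^2 + 2025. This polynomial is irreducible over Q: it has no rational root (each ±√58 ± √13 is irrational), and any factorization into two quadratics over Q would force √(754) ∈ Q (pairing opposite roots) or √58, √13 ∈ Q (other pairings), all impossible. Hence [Q(γ):Q] = 4 = [Q(√58, √13):Q], so Q(γ) = Q(√58, √13).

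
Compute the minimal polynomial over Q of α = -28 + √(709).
m_α(x) = x^2 + 56x + 75

From α + 28 = √(709), squaring gives (α + 28)^2 = 709, i.e. α^2 + 56α + 784 = 709, so α^2 + 56α + 75 = 0. The discriminant of x^2 + 56x + 75 is (56)^2 - 4·(75) = 3136 - 300 = 2836, and 4·(709) is not a perfect square in Q since 709 is squarefree and ≠ 1. Hence x^2 + 56x + 75 is irreducible over Q and is the minimal polynomial of α.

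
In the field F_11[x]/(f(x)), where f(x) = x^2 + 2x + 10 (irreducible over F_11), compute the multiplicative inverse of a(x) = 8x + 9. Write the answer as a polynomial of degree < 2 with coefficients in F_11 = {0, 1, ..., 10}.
a(x)^(-1) ≡ 5x + 3 (mod f(x))

Since f is irreducible over F_11, F_11[x]/(f) is a field and a(x) ≠ 0 has an inverse. Apply the extended Euclidean algorithm to f(x) and a(x) in F_11[x]: f(x) = (7x + 2)·a(x) + (3). The last nonzero remainder is the constant 3 = gcd(f, a) in F_11. Back-substituting through the division chain expresses 3 = s(x)·a(x) + t(x)·f(x) with s(x) ≡ 4x + 9 (mod f), so (4x + 9)·a(x) ≡ 3 (mod f). Multiplying by 3^(-1) ≡ 4 in F_11 gives a(x)^(-1) ≡ 4·(4x + 9) ≡ 5x + 3 (mod f). Check: (8x + 9)·(5x + 3) = 7x^2 + 3x + 5 ≡ 1 (mod x^2 + 2x + 10).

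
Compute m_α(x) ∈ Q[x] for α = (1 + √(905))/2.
m_α(x) = x^2 - x - 226

From 2α - 1 = √(905), squaring gives (2α - 1)^2 = 905, i.e. 4α^2 - 4α + 1 = 905, so α^2 - α + (1 - 905)/4 = 0. Since 905 ≡ 1 (mod 4), (1 - 905)/4 = -226 ∈ Z. The polynomial x^2 - x - 226 has discriminant 1 - 4·(-226) = 905, which is not a perfect square in Q (d = 905 is squarefree and ≠ 1), so x^2 - x - 226 is irreducible over Q. It is the minimal polynomial of α.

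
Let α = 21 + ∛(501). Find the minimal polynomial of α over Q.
m_α(x) = x^3 - 63x^2 + 1323x - 9762

Set β = α - 21 = ∛(501), so β^3 = 501. Then (α - 21)^3 - 501 = 0, i.e. α is a root of g(x) = (x - 21)^3 - 501 = x^3 - 63x^2 + 1323x - 9762. Since g(x) = h(x - 21) where h(x) = x^3 - 501, and h is irreducible over Q (because 501 is not a perfect cube, so h has no rational root, and a monic cubic with no rational root is irreducible), g is also irreducible (irreducibility is preserved under the substitution x → x - 21). Hence m_α(x) = x^3 - 63x^2 + 1323x - 9762.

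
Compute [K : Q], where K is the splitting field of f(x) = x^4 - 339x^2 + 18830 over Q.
[K : Q] = 4

Solving the quadratic in x^2: x^2 = (339 ± √(339^2 - 4·18830))/2 = (339 ± √39601)/2 = (339 ± 199)/2, giving x^2 = 70 or x^2 = 269. So f(x) = (x^2 - 70)(x^2 - 269) and the roots of f are ±√70, ±√269. Hence the splitting field is K = Q(√70, √269). Since 70 and 269 are distinct squarefree integers > 1, their product 18830 is not a perfect square, so √269 ∉ Q(√70). By the tower law [K:Q] = [Q(√70,√269):Q(√70)] · [Q(√70):Q] = 2 · 2 = 4.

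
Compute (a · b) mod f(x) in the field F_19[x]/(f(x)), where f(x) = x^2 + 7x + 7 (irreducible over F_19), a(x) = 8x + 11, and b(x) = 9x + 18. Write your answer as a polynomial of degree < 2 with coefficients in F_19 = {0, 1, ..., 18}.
a · b ≡ 5x + 17 (mod f(x))

Multiply in F_19[x]: a(x)·b(x) = (8x + 11)·(9x + 18) = 15x^2 + 15x + 8. This has degree ≥ 2, so divide by f(x) over F_19: 15x^2 + 15x + 8 = (15)·(x^2 + 7x + 7) + (5x + 17). Hence a·b ≡ 5x + 17 (mod f). (F_19[x]/(f) is a field with 19^2 = 361 elements since f is irreducible of degree 2.)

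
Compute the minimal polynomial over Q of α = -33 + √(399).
m_α(x) = x^2 + 66x + 690

From α + 33 = √(399), squaring gives (α + 33)^2 = 399, i.e. α^2 + 66α + 1089 = 399, so α^2 + 66α + 690 = 0. The discriminant of x^2 + 66x + 690 is (66)^2 - 4·(690) = 4356 - 2760 = 1596, and 4·(399) is not a perfect square in Q since 399 is squarefree and ≠ 1. Hence x^2 + 66x + 690 is irreducible over Q and is the minimal polynomial of α.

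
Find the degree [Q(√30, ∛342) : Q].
[Q(√30, ∛342) : Q] = 6

Let L = Q(√30, ∛342). Since Q(√30) ⊂ L and [Q(√30):Q] = 2, the tower law gives 2 | [L:Q]. Likewise Q(∛342) ⊂ L with [Q(∛342):Q] = 3 (because 342 is not a perfect cube), so 3 | [L:Q]. As gcd(2,3) = 1, [L:Q] is divisible by 6. Conversely L is generated over Q by √30 and ∛342, so [L:Q] ≤ 2·3 = 6. Therefore [Q(√30, ∛342) : Q] = 6.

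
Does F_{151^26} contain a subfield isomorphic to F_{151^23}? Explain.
No: F_{151^23} is not a subfield of F_{151^26}

F_{p^m} embeds in F_{p^n} iff m | n. Here 23 ∤ 26 (since 26 = 1·23 + 3 with remainder 3 ≠ 0), so F_{151^23} is not a subfield of F_{151^26}. Equivalently: if it were, the tower law would give 23 = [F_{151^23}:F_151] dividing [F_{151^26}:F_151] = 26, contradiction.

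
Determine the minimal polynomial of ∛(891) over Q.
m_α(x) = x^3 - 891

α satisfies α^3 = 891, so x^3 - 891 annihilates α. By the rational root test, a rational root p/q (in lowest terms) of x^3 - 891 would satisfy p^3 = 891 q^3, forcing q = 1 and p^3 = 891; but 891 is not a perfect cube, contradiction. A monic cubic over Q with no rational root is irreducible (any nontrivial factorization would include a linear factor). Hence x^3 - 891 is the minimal polynomial of α, and in particular [Q(α):Q] = 3.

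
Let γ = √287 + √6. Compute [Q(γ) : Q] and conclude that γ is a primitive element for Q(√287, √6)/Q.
[Q(γ) : Q] = 4 (equivalently, Q(γ) = Q(√287, √6))

Obviously Q(γ) ⊆ Q(√287, √6), and [Q(√287, √6):Q] = 4 (since 287, 6 are distinct squarefree integers > 1 with 1722 not a perfect square). To show equality we compute the minimal polynomial of γ. From γ = √287 + √6: γ^2 = 287 + 2√(1722) + 6 = 293 + 2√(1722), so γ^2 - 293 = 2√(1722); squaring, (γ^2 - 293)^2 = 4·1722, i.e. γ^4 - 586γ^2 + 85849 - 6888 = 0, i.e. γ^4 - 586γ^2 + 78961 = 0. So γ is a root of x^4 - 586x^2 + 78961. This polynomial is irreducible over Q: it has no rational root (each ±√287 ± √6 is irrational), and any factorization into two quadratics over Q would force √(1722) ∈ Q (pairing opposite roots) or √287, √6 ∈ Q (other pairings), all impossible. Hence [Q(γ):Q] = 4 = [Q(√287, √6):Q], so Q(γ) = Q(√287, √6).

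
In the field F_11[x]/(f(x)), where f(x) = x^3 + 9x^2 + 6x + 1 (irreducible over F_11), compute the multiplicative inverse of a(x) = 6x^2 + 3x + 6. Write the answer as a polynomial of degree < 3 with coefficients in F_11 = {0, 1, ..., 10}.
a(x)^(-1) ≡ 3x^2 + 2x + 6 (mod f(x))

Since f is irreducible over F_11, F_11[x]/(f) is a field and a(x) ≠ 0 has an inverse. Apply the extended Euclidean algorithm to f(x) and a(x) in F_11[x]: f(x) = (2x + 6)·a(x) + (9x + 9);  a(x) = (8x + 7)·(9x + 9) + (9). The last nonzero remainder is the constant 9 = gcd(f, a) in F_11. Back-substituting through the division chain expresses 9 = s(x)·a(x) + t(x)·f(x) with s(x) ≡ 5x^2 + 7x + 10 (mod f), so (5x^2 + 7x + 10)·a(x) ≡ 9 (mod f). Multiplying by 9^(-1) ≡ 5 in F_11 gives a(x)^(-1) ≡ 5·(5x^2 + 7x + 10) ≡ 3x^2 + 2x + 6 (mod f). Check: (6x^2 + 3x + 6)·(3x^2 + 2x + 6) = 7x^4 + 10x^3 + 5x^2 + 8x + 3 ≡ 1 (mod x^3 + 9x^2 + 6x + 1).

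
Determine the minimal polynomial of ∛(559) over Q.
m_α(x) = x^3 - 559

α satisfies α^3 = 559, so x^3 - 559 annihilates α. By the rational root test, a rational root p/q (in lowest terms) of x^3 - 559 would satisfy p^3 = 559 q^3, forcing q = 1 and p^3 = 559; but 559 is not a perfect cube, contradiction. A monic cubic over Q with no rational root is irreducible (any nontrivial factorization would include a linear factor). Hence x^3 - 559 is the minimal polynomial of α, and in particular [Q(α):Q] = 3.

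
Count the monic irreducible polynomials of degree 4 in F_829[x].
There are 118074876210 monic irreducible polynomials of degree 4 over F_829

Each element of F_{829^4} that lies in no proper subfield is a root of exactly one monic irreducible of degree 4 over F_829, and each such polynomial has 4 distinct roots in F_{829^4}. By Möbius inversion the count is N_829(4) = (1/4) Σ_{d|4} μ(4/d) · 829^d = (1/4)(μ(4)·829^1 + μ(2)·829^2 + μ(1)·829^4) = 472299504840/4 = 118074876210.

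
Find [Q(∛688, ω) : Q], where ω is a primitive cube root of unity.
[Q(∛688, ω) : Q] = 6

[Q(∛688):Q] = 3 (min poly x^3 - 688, irreducible since 688 is not a perfect cube). [Q(ω):Q] = 2 (min poly x^2 + x + 1). Since Q(∛688) ⊂ R and ω ∉ R, we have ω ∉ Q(∛688), so x^2 + x + 1 remains irreducible over Q(∛688) and [Q(∛688, ω) : Q(∛688)] = 2. By the tower law, [Q(∛688, ω) : Q] = 3 · 2 = 6. (In fact Q(∛688, ω) is the splitting field of x^3 - 688 over Q.)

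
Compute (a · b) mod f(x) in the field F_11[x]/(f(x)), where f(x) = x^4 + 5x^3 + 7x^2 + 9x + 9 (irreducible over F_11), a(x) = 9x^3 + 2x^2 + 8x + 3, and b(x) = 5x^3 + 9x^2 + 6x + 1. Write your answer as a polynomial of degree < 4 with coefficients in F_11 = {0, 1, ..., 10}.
a · b ≡ 7x^2 + 10x + 2 (mod f(x))

Multiply in F_11[x]: a(x)·b(x) = (9x^3 + 2x^2 + 8x + 3)·(5x^3 + 9x^2 + 6x + 1) = x^6 + 3x^5 + 2x^4 + 9x^3 + 4x + 3. This has degree ≥ 4, so divide by f(x) over F_11: x^6 + 3x^5 + 2x^4 + 9x^3 + 4x + 3 = (x^2 + 9x + 5)·(x^4 + 5x^3 + 7x^2 + 9x + 9) + (7x^2 + 10x + 2). Hence a·b ≡ 7x^2 + 10x + 2 (mod f). (F_11[x]/(f) is a field with 11^4 = 14641 elements since f is irreducible of degree 4.)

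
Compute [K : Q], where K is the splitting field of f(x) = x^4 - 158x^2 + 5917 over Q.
[K : Q] = 4

Solving the quadratic in x^2: x^2 = (158 ± √(158^2 - 4·5917))/2 = (158 ± √1296)/2 = (158 ± 36)/2, giving x^2 = 61 or x^2 = 97. So f(x) = (x^2 - 61)(x^2 - 97) and the roots of f are ±√61, ±√97. Hence the splitting field is K = Q(√61, √97). Since 61 and 97 are distinct squarefree integers > 1, their product 5917 is not a perfect square, so √97 ∉ Q(√61). By the tower law [K:Q] = [Q(√61,√97):Q(√61)] · [Q(√61):Q] = 2 · 2 = 4.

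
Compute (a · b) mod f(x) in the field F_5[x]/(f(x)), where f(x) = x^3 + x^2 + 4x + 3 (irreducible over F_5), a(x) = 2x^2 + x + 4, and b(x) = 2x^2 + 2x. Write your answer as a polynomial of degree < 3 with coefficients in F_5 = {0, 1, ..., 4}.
a · b ≡ 2x^2 + 3x + 4 (mod f(x))

Multiply in F_5[x]: a(x)·b(x) = (2x^2 + x + 4)·(2x^2 + 2x) = 4x^4 + x^3 + 3x. This has degree ≥ 3, so divide by f(x) over F_5: 4x^4 + x^3 + 3x = (4x + 2)·(x^3 + x^2 + 4x + 3) + (2x^2 + 3x + 4). Hence a·b ≡ 2x^2 + 3x + 4 (mod f). (F_5[x]/(f) is a field with 5^3 = 125 elements since f is irreducible of degree 3.)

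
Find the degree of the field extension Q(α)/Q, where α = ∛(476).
[Q(α):Q] = 3

The minimal polynomial of α is x^3 - 476, irreducible over Q since 476 is not a perfect cube (so x^3 - 476 has no rational root). Hence [Q(α):Q] = deg(m_α) = 3.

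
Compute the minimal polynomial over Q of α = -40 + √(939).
m_α(x) = x^2 + 80x + 661

From α + 40 = √(939), squaring gives (α + 40)^2 = 939, i.e. α^2 + 80α + 1600 = 939, so α^2 + 80α + 661 = 0. The discriminant of x^2 + 80x + 661 is (80)^2 - 4·(661) = 6400 - 2644 = 3756, and 4·(939) is not a perfect square in Q since 939 is squarefree and ≠ 1. Hence x^2 + 80x + 661 is irreducible over Q and is the minimal polynomial of α.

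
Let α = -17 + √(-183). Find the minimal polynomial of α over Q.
m_α(x) = x^2 + 34x + 472

From α + 17 = √(-183), squaring gives (α + 17)^2 = -183, i.e. α^2 + 34α + 289 = -183, so α^2 + 34α + 472 = 0. The discriminant of x^2 + 34x + 472 is (34)^2 - 4·(472) = 1156 - 1888 = -732, and 4·(-183) is not a perfect square in Q since -183 is squarefree and ≠ 1. Hence x^2 + 34x + 472 is irreducible over Q and is the minimal polynomial of α.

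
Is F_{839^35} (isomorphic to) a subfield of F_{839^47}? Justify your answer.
No: F_{839^35} is not a subfield of F_{839^47}

F_{p^m} embeds in F_{p^n} iff m | n. Here 35 ∤ 47 (since 47 = 1·35 + 12 with remainder 12 ≠ 0), so F_{839^35} is not a subfield of F_{839^47}. Equivalently: if it were, the tower law would give 35 = [F_{839^35}:F_839] dividing [F_{839^47}:F_839] = 47, contradiction.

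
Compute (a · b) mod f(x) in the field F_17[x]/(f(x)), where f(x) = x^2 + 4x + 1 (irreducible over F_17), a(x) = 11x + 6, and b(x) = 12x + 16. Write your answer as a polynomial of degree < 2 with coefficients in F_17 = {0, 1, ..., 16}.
a · b ≡ 9x + 15 (mod f(x))

Multiply in F_17[x]: a(x)·b(x) = (11x + 6)·(12x + 16) = 13x^2 + 10x + 11. This has degree ≥ 2, so divide by f(x) over F_17: 13x^2 + 10x + 11 = (13)·(x^2 + 4x + 1) + (9x + 15). Hence a·b ≡ 9x + 15 (mod f). (F_17[x]/(f) is a field with 17^2 = 289 elements since f is irreducible of degree 2.)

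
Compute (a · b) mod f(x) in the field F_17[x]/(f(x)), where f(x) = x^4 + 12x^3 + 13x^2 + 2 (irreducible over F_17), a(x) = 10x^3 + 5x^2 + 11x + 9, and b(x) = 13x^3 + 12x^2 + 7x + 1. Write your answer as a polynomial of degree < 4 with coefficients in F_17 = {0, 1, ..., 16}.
a · b ≡ 16x^3 + 14x^2 + 2x + 1 (mod f(x))

Multiply in F_17[x]: a(x)·b(x) = (10x^3 + 5x^2 + 11x + 9)·(13x^3 + 12x^2 + 7x + 1) = 11x^6 + 15x^5 + x^4 + 5x^3 + 3x^2 + 6x + 9. This has degree ≥ 4, so divide by f(x) over F_17: 11x^6 + 15x^5 + x^4 + 5x^3 + 3x^2 + 6x + 9 = (11x^2 + 2x + 4)·(x^4 + 12x^3 + 13x^2 + 2) + (16x^3 + 14x^2 + 2x + 1). Hence a·b ≡ 16x^3 + 14x^2 + 2x + 1 (mod f). (F_17[x]/(f) is a field with 17^4 = 83521 elements since f is irreducible of degree 4.)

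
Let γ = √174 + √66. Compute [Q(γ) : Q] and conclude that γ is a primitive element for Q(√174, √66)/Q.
[Q(γ) : Q] = 4 (equivalently, Q(γ) = Q(√174, √66))

Obviously Q(γ) ⊆ Q(√174, √66), and [Q(√174, √66):Q] = 4 (since 174, 66 are distinct squarefree integers > 1 with 11484 not a perfect square). To show equality we compute the minimal polynomial of γ. From γ = √174 + √66: γ^2 = 174 + 2√(11484) + 66 = 240 + 2√(11484), so γ^2 - 240 = 2√(11484); squaring, (γ^2 - 240)^2 = 4·11484, i.e. γ^4 - 480γ^2 + 57600 - 45936 = 0, i.e. γ^4 - 480γ^2 + 11664 = 0. So γ is a root of x^4 - 480x^2 + 11664. This polynomial is irreducible over Q: it has no rational root (each ±√174 ± √66 is irrational), and any factorization into two quadratics over Q would force √(11484) ∈ Q (pairing opposite roots) or √174, √66 ∈ Q (other pairings), all impossible. Hence [Q(γ):Q] = 4 = [Q(√174, √66):Q], so Q(γ) = Q(√174, √66).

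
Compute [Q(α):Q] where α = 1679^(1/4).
[Q(α):Q] = 4

α is a root of x^4 - 1679. By Eisenstein's criterion at the prime p = 23 (which divides the constant term 1679 but p^2 = 529 does not, since 1679 is squarefree), x^4 - 1679 is irreducible over Q. Hence [Q(α):Q] = 4.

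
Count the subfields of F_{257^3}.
F_{257^3} has 2 subfields

The subfields of F_{p^n} are exactly the fields F_{p^d} for d | n (each is the fixed field of the unique index-d subgroup of Gal(F_{p^n}/F_p) ≅ Z/nZ). The divisors of n = 3 are {1, 3}, giving 2 subfields: F_{257^1}, F_{257^3}.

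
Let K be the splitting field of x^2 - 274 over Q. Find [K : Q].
[K : Q] = 2

f(x) = x^2 - 274 factors as (x - √274)(x + √274). The splitting field is K = Q(√274). Since 274 is squarefree and > 1, it is not a perfect square, so x^2 - 274 is irreducible over Q and [Q(√274) : Q] = 2. Hence [K : Q] = 2.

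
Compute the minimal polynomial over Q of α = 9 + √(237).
m_α(x) = x^2 - 18x - 156

From α - 9 = √(237), squaring gives (α - 9)^2 = 237, i.e. α^2 - 18α + 81 = 237, so α^2 - 18α - 156 = 0. The discriminant of x^2 - 18x - 156 is (-18)^2 - 4·(-156) = 324 + 624 = 948, and 4·(237) is not a perfect square in Q since 237 is squarefree and ≠ 1. Hence x^2 - 18x - 156 is irreducible over Q and is the minimal polynomial of α.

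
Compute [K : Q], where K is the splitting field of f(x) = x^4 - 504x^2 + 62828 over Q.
[K : Q] = 4

Solving the quadratic in x^2: x^2 = (504 ± √(504^2 - 4·62828))/2 = (504 ± √2704)/2 = (504 ± 52)/2, giving x^2 = 278 or x^2 = 226. So f(x) = (x^2 - 278)(x^2 - 226) and the roots of f are ±√278, ±√226. Hence the splitting field is K = Q(√278, √226). Since 278 and 226 are distinct squarefree integers > 1, their product 62828 is not a perfect square, so √226 ∉ Q(√278). By the tower law [K:Q] = [Q(√278,√226):Q(√278)] · [Q(√278):Q] = 2 · 2 = 4.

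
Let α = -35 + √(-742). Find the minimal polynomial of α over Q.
m_α(x) = x^2 + 70x + 1967

From α + 35 = √(-742), squaring gives (α + 35)^2 = -742, i.e. α^2 + 70α + 1225 = -742, so α^2 + 70α + 1967 = 0. The discriminant of x^2 + 70x + 1967 is (70)^2 - 4·(1967) = 4900 - 7868 = -2968, and 4·(-742) is not a perfect square in Q since -742 is squarefree and ≠ 1. Hence x^2 + 70x + 1967 is irreducible over Q and is the minimal polynomial of α.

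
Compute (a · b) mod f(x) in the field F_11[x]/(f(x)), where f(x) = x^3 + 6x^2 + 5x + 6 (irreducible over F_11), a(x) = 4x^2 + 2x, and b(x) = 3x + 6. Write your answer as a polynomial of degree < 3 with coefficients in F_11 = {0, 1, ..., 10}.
a · b ≡ 2x^2 + 7x + 5 (mod f(x))

Multiply in F_11[x]: a(x)·b(x) = (4x^2 + 2x)·(3x + 6) = x^3 + 8x^2 + x. This has degree ≥ 3, so divide by f(x) over F_11: x^3 + 8x^2 + x = (1)·(x^3 + 6x^2 + 5x + 6) + (2x^2 + 7x + 5). Hence a·b ≡ 2x^2 + 7x + 5 (mod f). (F_11[x]/(f) is a field with 11^3 = 1331 elements since f is irreducible of degree 3.)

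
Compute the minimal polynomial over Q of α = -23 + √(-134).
m_α(x) = x^2 + 46x + 663

From α + 23 = √(-134), squaring gives (α + 23)^2 = -134, i.e. α^2 + 46α + 529 = -134, so α^2 + 46α + 663 = 0. The discriminant of x^2 + 46x + 663 is (46)^2 - 4·(663) = 2116 - 2652 = -536, and 4·(-134) is not a perfect square in Q since -134 is squarefree and ≠ 1. Hence x^2 + 46x + 663 is irreducible over Q and is the minimal polynomial of α.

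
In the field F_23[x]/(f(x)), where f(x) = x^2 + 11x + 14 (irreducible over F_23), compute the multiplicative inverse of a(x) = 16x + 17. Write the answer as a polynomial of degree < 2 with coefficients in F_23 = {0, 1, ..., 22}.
a(x)^(-1) ≡ x + 20 (mod f(x))

Since f is irreducible over F_23, F_23[x]/(f) is a field and a(x) ≠ 0 has an inverse. Apply the extended Euclidean algorithm to f(x) and a(x) in F_23[x]: f(x) = (13x + 7)·a(x) + (10). The last nonzero remainder is the constant 10 = gcd(f, a) in F_23. Back-substituting through the division chain expresses 10 = s(x)·a(x) + t(x)·f(x) with s(x) ≡ 10x + 16 (mod f), so (10x + 16)·a(x) ≡ 10 (mod f). Multiplying by 10^(-1) ≡ 7 in F_23 gives a(x)^(-1) ≡ 7·(10x + 16) ≡ x + 20 (mod f). Check: (16x + 17)·(x + 20) = 16x^2 + 15x + 18 ≡ 1 (mod x^2 + 11x + 14).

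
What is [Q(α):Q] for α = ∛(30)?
[Q(α):Q] = 3

The minimal polynomial of α is x^3 - 30, irreducible over Q since 30 is not a perfect cube (so x^3 - 30 has no rational root). Hence [Q(α):Q] = deg(m_α) = 3.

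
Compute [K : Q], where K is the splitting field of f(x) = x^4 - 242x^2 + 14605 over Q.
[K : Q] = 4

Solving the quadratic in x^2: x^2 = (242 ± √(242^2 - 4·14605))/2 = (242 ± √144)/2 = (242 ± 12)/2, giving x^2 = 127 or x^2 = 115. So f(x) = (x^2 - 127)(x^2 - 115) and the roots of f are ±√127, ±√115. Hence the splitting field is K = Q(√127, √115). Since 127 and 115 are distinct squarefree integers > 1, their product 14605 is not a perfect square, so √115 ∉ Q(√127). By the tower law [K:Q] = [Q(√127,√115):Q(√127)] · [Q(√127):Q] = 2 · 2 = 4.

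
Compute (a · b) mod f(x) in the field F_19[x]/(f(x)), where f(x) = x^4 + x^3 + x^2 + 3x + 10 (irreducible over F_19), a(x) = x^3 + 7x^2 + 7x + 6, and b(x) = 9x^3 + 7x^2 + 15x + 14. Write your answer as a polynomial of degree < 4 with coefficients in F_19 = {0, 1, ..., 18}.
a · b ≡ x^3 + 10x^2 + 15x + 8 (mod f(x))

Multiply in F_19[x]: a(x)·b(x) = (x^3 + 7x^2 + 7x + 6)·(9x^3 + 7x^2 + 15x + 14) = 9x^6 + 13x^5 + 13x^4 + 13x^3 + 17x^2 + 17x + 8. This has degree ≥ 4, so divide by f(x) over F_19: 9x^6 + 13x^5 + 13x^4 + 13x^3 + 17x^2 + 17x + 8 = (9x^2 + 4x)·(x^4 + x^3 + x^2 + 3x + 10) + (x^3 + 10x^2 + 15x + 8). Hence a·b ≡ x^3 + 10x^2 + 15x + 8 (mod f). (F_19[x]/(f) is a field with 19^4 = 130321 elements since f is irreducible of degree 4.)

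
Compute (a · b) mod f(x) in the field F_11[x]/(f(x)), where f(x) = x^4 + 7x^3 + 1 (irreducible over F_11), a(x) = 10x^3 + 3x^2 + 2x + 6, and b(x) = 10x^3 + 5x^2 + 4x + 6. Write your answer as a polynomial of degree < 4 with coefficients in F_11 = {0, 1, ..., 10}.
a · b ≡ 4x^3 + 7x + 10 (mod f(x))

Multiply in F_11[x]: a(x)·b(x) = (10x^3 + 3x^2 + 2x + 6)·(10x^3 + 5x^2 + 4x + 6) = x^6 + 3x^5 + 9x^4 + 10x^3 + x^2 + 3x + 3. This has degree ≥ 4, so divide by f(x) over F_11: x^6 + 3x^5 + 9x^4 + 10x^3 + x^2 + 3x + 3 = (x^2 + 7x + 4)·(x^4 + 7x^3 + 1) + (4x^3 + 7x + 10). Hence a·b ≡ 4x^3 + 7x + 10 (mod f). (F_11[x]/(f) is a field with 11^4 = 14641 elements since f is irreducible of degree 4.)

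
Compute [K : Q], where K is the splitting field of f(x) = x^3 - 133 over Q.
[K : Q] = 6

The roots of x^3 - 133 are ∛133, ω∛133, ω^2∛133 where ω = e^(2πi/3) is a primitive cube root of unity, so K = Q(∛133, ω). Now [Q(∛133):Q] = 3 (since 133 is not a perfect cube, x^3 - 133 is irreducible) and [Q(ω):Q] = 2. Both 2 and 3 divide [K:Q], and [K:Q] ≤ 3·2 = 6, so [K:Q] = 6. (Equivalently: Q(∛133) ⊂ R but ω ∉ R, so [K : Q(∛133)] = 2.)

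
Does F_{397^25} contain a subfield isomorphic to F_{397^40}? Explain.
No: F_{397^40} is not a subfield of F_{397^25}

F_{p^m} embeds in F_{p^n} iff m | n. Here 40 ∤ 25 (since 25 = 0·40 + 25 with remainder 25 ≠ 0), so F_{397^40} is not a subfield of F_{397^25}. Equivalently: if it were, the tower law would give 40 = [F_{397^40}:F_397] dividing [F_{397^25}:F_397] = 25, contradiction.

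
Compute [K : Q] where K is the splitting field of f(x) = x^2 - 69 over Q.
[K : Q] = 2

f(x) = x^2 - 69 factors as (x - √69)(x + √69). The splitting field is K = Q(√69). Since 69 is squarefree and > 1, it is not a perfect square, so x^2 - 69 is irreducible over Q and [Q(√69) : Q] = 2. Hence [K : Q] = 2.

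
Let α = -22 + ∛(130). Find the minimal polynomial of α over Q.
m_α(x) = x^3 + 66x^2 + 1452x + 10518

Set β = α + 22 = ∛(130), so β^3 = 130. Then (α + 22)^3 - 130 = 0, i.e. α is a root of g(x) = (x + 22)^3 - 130 = x^3 + 66x^2 + 1452x + 10518. Since g(x) = h(x + 22) where h(x) = x^3 - 130, and h is irreducible over Q (because 130 is not a perfect cube, so h has no rational root, and a monic cubic with no rational root is irreducible), g is also irreducible (irreducibility is preserved under the substitution x → x + 22). Hence m_α(x) = x^3 + 66x^2 + 1452x + 10518.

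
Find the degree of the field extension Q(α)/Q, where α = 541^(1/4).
[Q(α):Q] = 4

α is a root of x^4 - 541. By Eisenstein's criterion at the prime p = 541 (which divides the constant term 541 but p^2 = 292681 does not, since 541 is squarefree), x^4 - 541 is irreducible over Q. Hence [Q(α):Q] = 4.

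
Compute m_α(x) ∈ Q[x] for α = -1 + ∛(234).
m_α(x) = x^3 + 3x^2 + 3x - 233

Set β = α + 1 = ∛(234), so β^3 = 234. Then (α + 1)^3 - 234 = 0, i.e. α is a root of g(x) = (x + 1)^3 - 234 = x^3 + 3x^2 + 3x - 233. Since g(x) = h(x + 1) where h(x) = x^3 - 234, and h is irreducible over Q (because 234 is not a perfect cube, so h has no rational root, and a monic cubic with no rational root is irreducible), g is also irreducible (irreducibility is preserved under the substitution x → x + 1). Hence m_α(x) = x^3 + 3x^2 + 3x - 233.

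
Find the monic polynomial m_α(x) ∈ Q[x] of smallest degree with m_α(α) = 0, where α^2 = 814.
m_α(x) = x^2 - 814

α satisfies α^2 - 814 = 0, so x^2 - 814 annihilates α. Since d = 814 is squarefree and ≠ 1, it is not a perfect square in Q, so x^2 - 814 has no rational root and is therefore irreducible over Q (a degree-2 polynomial over a field is irreducible iff it has no root). Hence m_α(x) = x^2 - 814.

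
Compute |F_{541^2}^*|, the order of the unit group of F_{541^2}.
|F_{541^2}^*| = 292680

F_{541^2} has 541^2 = 292681 elements; its multiplicative group consists of all nonzero elements, so |F_{541^2}^*| = 292681 - 1 = 292680. (It is cyclic since any finite subgroup of the multiplicative group of a field is cyclic.)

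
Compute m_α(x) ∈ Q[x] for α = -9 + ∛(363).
m_α(x) = x^3 + 27x^2 + 243x + 366

Set β = α + 9 = ∛(363), so β^3 = 363. Then (α + 9)^3 - 363 = 0, i.e. α is a root of g(x) = (x + 9)^3 - 363 = x^3 + 27x^2 + 243x + 366. Since g(x) = h(x + 9) where h(x) = x^3 - 363, and h is irreducible over Q (because 363 is not a perfect cube, so h has no rational root, and a monic cubic with no rational root is irreducible), g is also irreducible (irreducibility is preserved under the substitution x → x + 9). Hence m_α(x) = x^3 + 27x^2 + 243x + 366.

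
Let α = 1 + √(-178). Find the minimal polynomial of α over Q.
m_α(x) = x^2 - 2x + 179

From α - 1 = √(-178), squaring gives (α - 1)^2 = -178, i.e. α^2 - 2α + 1 = -178, so α^2 - 2α + 179 = 0. The discriminant of x^2 - 2x + 179 is (-2)^2 - 4·(179) = 4 - 716 = -712, and 4·(-178) is not a perfect square in Q since -178 is squarefree and ≠ 1. Hence x^2 - 2x + 179 is irreducible over Q and is the minimal polynomial of α.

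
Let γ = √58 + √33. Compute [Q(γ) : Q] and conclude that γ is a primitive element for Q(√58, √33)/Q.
[Q(γ) : Q] = 4 (equivalently, Q(γ) = Q(√58, √33))

Obviously Q(γ) ⊆ Q(√58, √33), and [Q(√58, √33):Q] = 4 (since 58, 33 are distinct squarefree integers > 1 with 1914 not a perfect square). To show equality we compute the minimal polynomial of γ. From γ = √58 + √33: γ^2 = 58 + 2√(1914) + 33 = 91 + 2√(1914), so γ^2 - 91 = 2√(1914); squaring, (γ^2 - 91)^2 = 4·1914, i.e. γ^4 - 182γ^2 + 8281 - 7656 = 0, i.e. γ^4 - 182γ^2 + 625 = 0. So γ is a root of x^4 - 182x^2 + 625. This polynomial is irreducible over Q: it has no rational root (each ±√58 ± √33 is irrational), and any factorization into two quadratics over Q would force √(1914) ∈ Q (pairing opposite roots) or √58, √33 ∈ Q (other pairings), all impossible. Hence [Q(γ):Q] = 4 = [Q(√58, √33):Q], so Q(γ) = Q(√58, √33).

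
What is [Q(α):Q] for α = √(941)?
[Q(α):Q] = 2

[Q(α):Q] equals the degree of the minimal polynomial of α. Here α^2 = 941 and x^2 - 941 is irreducible (d = 941 is squarefree, ≠ 1, hence not a square), so deg(m_α) = 2. Thus [Q(α):Q] = 2.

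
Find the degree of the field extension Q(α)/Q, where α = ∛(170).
[Q(α):Q] = 3

The minimal polynomial of α is x^3 - 170, irreducible over Q since 170 is not a perfect cube (so x^3 - 170 has no rational root). Hence [Q(α):Q] = deg(m_α) = 3.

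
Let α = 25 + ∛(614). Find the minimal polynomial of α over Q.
m_α(x) = x^3 - 75x^2 + 1875x - 16239

Set β = α - 25 = ∛(614), so β^3 = 614. Then (α - 25)^3 - 614 = 0, i.e. α is a root of g(x) = (x - 25)^3 - 614 = x^3 - 75x^2 + 1875x - 16239. Since g(x) = h(x - 25) where h(x) = x^3 - 614, and h is irreducible over Q (because 614 is not a perfect cube, so h has no rational root, and a monic cubic with no rational root is irreducible), g is also irreducible (irreducibility is preserved under the substitution x → x - 25). Hence m_α(x) = x^3 - 75x^2 + 1875x - 16239.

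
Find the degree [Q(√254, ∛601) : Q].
[Q(√254, ∛601) : Q] = 6

Let L = Q(√254, ∛601). Since Q(√254) ⊂ L and [Q(√254):Q] = 2, the tower law gives 2 | [L:Q]. Likewise Q(∛601) ⊂ L with [Q(∛601):Q] = 3 (because 601 is not a perfect cube), so 3 | [L:Q]. As gcd(2,3) = 1, [L:Q] is divisible by 6. Conversely L is generated over Q by √254 and ∛601, so [L:Q] ≤ 2·3 = 6. Therefore [Q(√254, ∛601) : Q] = 6.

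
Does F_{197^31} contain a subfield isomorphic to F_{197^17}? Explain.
No: F_{197^17} is not a subfield of F_{197^31}

F_{p^m} embeds in F_{p^n} iff m | n. Here 17 ∤ 31 (since 31 = 1·17 + 14 with remainder 14 ≠ 0), so F_{197^17} is not a subfield of F_{197^31}. Equivalently: if it were, the tower law would give 17 = [F_{197^17}:F_197] dividing [F_{197^31}:F_197] = 31, contradiction.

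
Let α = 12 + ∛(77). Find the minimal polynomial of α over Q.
m_α(x) = x^3 - 36x^2 + 432x - 1805

Set β = α - 12 = ∛(77), so β^3 = 77. Then (α - 12)^3 - 77 = 0, i.e. α is a root of g(x) = (x - 12)^3 - 77 = x^3 - 36x^2 + 432x - 1805. Since g(x) = h(x - 12) where h(x) = x^3 - 77, and h is irreducible over Q (because 77 is not a perfect cube, so h has no rational root, and a monic cubic with no rational root is irreducible), g is also irreducible (irreducibility is preserved under the substitution x → x - 12). Hence m_α(x) = x^3 - 36x^2 + 432x - 1805.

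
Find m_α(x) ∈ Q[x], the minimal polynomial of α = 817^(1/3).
m_α(x) = x^3 - 817

α satisfies α^3 = 817, so x^3 - 817 annihilates α. By the rational root test, a rational root p/q (in lowest terms) of x^3 - 817 would satisfy p^3 = 817 q^3, forcing q = 1 and p^3 = 817; but 817 is not a perfect cube, contradiction. A monic cubic over Q with no rational root is irreducible (any nontrivial factorization would include a linear factor). Hence x^3 - 817 is the minimal polynomial of α, and in particular [Q(α):Q] = 3.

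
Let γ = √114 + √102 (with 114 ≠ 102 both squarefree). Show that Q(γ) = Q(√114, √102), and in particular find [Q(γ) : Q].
[Q(γ) : Q] = 4 (equivalently, Q(γ) = Q(√114, √102))

Obviously Q(γ) ⊆ Q(√114, √102), and [Q(√114, √102):Q] = 4 (since 114, 102 are distinct squarefree integers > 1 with 11628 not a perfect square). To show equality we compute the minimal polynomial of γ. From γ = √114 + √102: γ^2 = 114 + 2√(11628) + 102 = 216 + 2√(11628), so γ^2 - 216 = 2√(11628); squaring, (γ^2 - 216)^2 = 4·11628, i.e. γ^4 - 432γ^2 + 46656 - 46512 = 0, i.e. γ^4 - 432γ^2 + 144 = 0. So γ is a root of x^4 - 432x^2 + 144. This polynomial is irreducible over Q: it has no rational root (each ±√114 ± √102 is irrational), and any factorization into two quadratics over Q would force √(11628) ∈ Q (pairing opposite roots) or √114, √102 ∈ Q (other pairings), all impossible. Hence [Q(γ):Q] = 4 = [Q(√114, √102):Q], so Q(γ) = Q(√114, √102).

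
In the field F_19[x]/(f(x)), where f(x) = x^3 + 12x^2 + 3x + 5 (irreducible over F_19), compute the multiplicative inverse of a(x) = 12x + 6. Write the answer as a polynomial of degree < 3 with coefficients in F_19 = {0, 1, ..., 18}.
a(x)^(-1) ≡ 17x^2 + 15x + 15 (mod f(x))

Since f is irreducible over F_19, F_19[x]/(f) is a field and a(x) ≠ 0 has an inverse. Apply the extended Euclidean algorithm to f(x) and a(x) in F_19[x]: f(x) = (8x^2 + 16x + 16)·a(x) + (4). The last nonzero remainder is the constant 4 = gcd(f, a) in F_19. Back-substituting through the division chain expresses 4 = s(x)·a(x) + t(x)·f(x) with s(x) ≡ 11x^2 + 3x + 3 (mod f), so (11x^2 + 3x + 3)·a(x) ≡ 4 (mod f). Multiplying by 4^(-1) ≡ 5 in F_19 gives a(x)^(-1) ≡ 5·(11x^2 + 3x + 3) ≡ 17x^2 + 15x + 15 (mod f). Check: (12x + 6)·(17x^2 + 15x + 15) = 14x^3 + 16x^2 + 4x + 14 ≡ 1 (mod x^3 + 12x^2 + 3x + 5).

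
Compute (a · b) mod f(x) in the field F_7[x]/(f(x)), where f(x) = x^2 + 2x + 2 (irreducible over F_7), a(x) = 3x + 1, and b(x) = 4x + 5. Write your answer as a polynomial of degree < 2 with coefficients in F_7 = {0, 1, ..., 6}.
a · b ≡ 2x + 2 (mod f(x))

Multiply in F_7[x]: a(x)·b(x) = (3x + 1)·(4x + 5) = 5x^2 + 5x + 5. This has degree ≥ 2, so divide by f(x) over F_7: 5x^2 + 5x + 5 = (5)·(x^2 + 2x + 2) + (2x + 2). Hence a·b ≡ 2x + 2 (mod f). (F_7[x]/(f) is a field with 7^2 = 49 elements since f is irreducible of degree 2.)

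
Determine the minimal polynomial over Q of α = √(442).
m_α(x) = x^2 - 442

α satisfies α^2 - 442 = 0, so x^2 - 442 annihilates α. Since d = 442 is squarefree and ≠ 1, it is not a perfect square in Q, so x^2 - 442 has no rational root and is therefore irreducible over Q (a degree-2 polynomial over a field is irreducible iff it has no root). Hence m_α(x) = x^2 - 442.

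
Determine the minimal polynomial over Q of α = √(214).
m_α(x) = x^2 - 214

α satisfies α^2 - 214 = 0, so x^2 - 214 annihilates α. Since d = 214 is squarefree and ≠ 1, it is not a perfect square in Q, so x^2 - 214 has no rational root and is therefore irreducible over Q (a degree-2 polynomial over a field is irreducible iff it has no root). Hence m_α(x) = x^2 - 214.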